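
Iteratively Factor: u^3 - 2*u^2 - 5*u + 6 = (u - 1)*(u^2 - u - 6) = (u - 1)*(u + 2)*(u - 3)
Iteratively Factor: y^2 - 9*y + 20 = (y - 5)*(y - 4)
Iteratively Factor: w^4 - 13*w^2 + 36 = (w + 2)*(w^3 - 2*w^2 - 9*w + 18) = (w - 2)*(w + 2)*(w^2 - 9) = (w - 3)*(w - 2)*(w + 2)*(w + 3)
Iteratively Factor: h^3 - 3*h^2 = (h)*(h^2 - 3*h) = h*(h - 3)*(h)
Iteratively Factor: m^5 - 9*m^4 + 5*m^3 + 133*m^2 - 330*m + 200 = (m - 1)*(m^4 - 8*m^3 - 3*m^2 + 130*m - 200) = (m - 5)*(m - 1)*(m^3 - 3*m^2 - 18*m + 40) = (m - 5)*(m - 1)*(m + 4)*(m^2 - 7*m + 10) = (m - 5)*(m - 2)*(m - 1)*(m + 4)*(m - 5)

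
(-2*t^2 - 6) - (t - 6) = -2*t^2 - t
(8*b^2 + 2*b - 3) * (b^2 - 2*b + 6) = 8*b^4 - 14*b^3 + 41*b^2 + 18*b - 18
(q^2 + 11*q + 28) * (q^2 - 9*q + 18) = q^4 + 2*q^3 - 53*q^2 - 54*q + 504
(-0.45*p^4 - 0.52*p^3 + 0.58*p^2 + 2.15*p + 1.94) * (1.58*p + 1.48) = -0.711*p^5 - 1.4876*p^4 + 0.1468*p^3 + 4.2554*p^2 + 6.2472*p + 2.8712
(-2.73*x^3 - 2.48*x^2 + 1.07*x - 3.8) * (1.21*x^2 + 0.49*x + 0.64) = -3.3033*x^5 - 4.3385*x^4 - 1.6677*x^3 - 5.6609*x^2 - 1.1772*x - 2.432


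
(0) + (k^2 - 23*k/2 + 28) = k^2 - 23*k/2 + 28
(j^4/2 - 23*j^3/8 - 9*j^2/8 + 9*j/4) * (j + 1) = j^5/2 - 19*j^4/8 - 4*j^3 + 9*j^2/8 + 9*j/4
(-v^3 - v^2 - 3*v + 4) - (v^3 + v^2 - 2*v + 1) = -2*v^3 - 2*v^2 - v + 3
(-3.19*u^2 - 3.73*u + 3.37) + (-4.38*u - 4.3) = -3.19*u^2 - 8.11*u - 0.93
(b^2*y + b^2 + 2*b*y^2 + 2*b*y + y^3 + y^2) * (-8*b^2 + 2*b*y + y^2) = -8*b^4*y - 8*b^4 - 14*b^3*y^2 - 14*b^3*y - 3*b^2*y^3 - 3*b^2*y^2 + 4*b*y^4 + 4*b*y^3 + y^5 + y^4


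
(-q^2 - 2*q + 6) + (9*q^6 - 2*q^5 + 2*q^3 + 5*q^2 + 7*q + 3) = 9*q^6 - 2*q^5 + 2*q^3 + 4*q^2 + 5*q + 9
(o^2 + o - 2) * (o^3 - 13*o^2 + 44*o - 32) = o^5 - 12*o^4 + 29*o^3 + 38*o^2 - 120*o + 64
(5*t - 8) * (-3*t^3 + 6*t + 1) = -15*t^4 + 24*t^3 + 30*t^2 - 43*t - 8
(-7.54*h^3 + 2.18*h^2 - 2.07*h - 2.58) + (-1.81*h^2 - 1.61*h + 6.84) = -7.54*h^3 + 0.37*h^2 - 3.68*h + 4.26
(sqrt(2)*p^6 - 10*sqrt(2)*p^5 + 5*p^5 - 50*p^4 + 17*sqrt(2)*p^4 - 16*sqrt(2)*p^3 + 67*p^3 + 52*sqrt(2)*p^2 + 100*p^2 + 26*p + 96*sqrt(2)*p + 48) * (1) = sqrt(2)*p^6 - 10*sqrt(2)*p^5 + 5*p^5 - 50*p^4 + 17*sqrt(2)*p^4 - 16*sqrt(2)*p^3 + 67*p^3 + 52*sqrt(2)*p^2 + 100*p^2 + 26*p + 96*sqrt(2)*p + 48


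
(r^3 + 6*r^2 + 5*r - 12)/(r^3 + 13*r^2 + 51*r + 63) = (r^2 + 3*r - 4)/(r^2 + 10*r + 21)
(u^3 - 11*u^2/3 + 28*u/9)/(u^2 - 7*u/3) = u - 4/3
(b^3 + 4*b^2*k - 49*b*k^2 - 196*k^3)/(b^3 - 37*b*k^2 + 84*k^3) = (b^2 - 3*b*k - 28*k^2)/(b^2 - 7*b*k + 12*k^2)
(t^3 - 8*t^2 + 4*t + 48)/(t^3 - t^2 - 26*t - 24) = (t^2 - 2*t - 8)/(t^2 + 5*t + 4)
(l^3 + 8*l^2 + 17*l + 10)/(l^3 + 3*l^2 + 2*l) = (l + 5)/l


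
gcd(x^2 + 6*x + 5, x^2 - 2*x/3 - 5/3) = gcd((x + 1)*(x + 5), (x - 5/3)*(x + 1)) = x + 1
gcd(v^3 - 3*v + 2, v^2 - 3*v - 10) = v + 2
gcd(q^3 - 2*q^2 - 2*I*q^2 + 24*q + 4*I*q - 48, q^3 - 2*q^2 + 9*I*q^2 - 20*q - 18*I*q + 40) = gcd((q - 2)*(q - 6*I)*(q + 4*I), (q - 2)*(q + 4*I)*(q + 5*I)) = q^2 + q*(-2 + 4*I) - 8*I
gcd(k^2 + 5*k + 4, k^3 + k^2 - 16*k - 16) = k^2 + 5*k + 4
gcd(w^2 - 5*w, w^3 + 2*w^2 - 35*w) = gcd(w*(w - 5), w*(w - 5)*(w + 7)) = w^2 - 5*w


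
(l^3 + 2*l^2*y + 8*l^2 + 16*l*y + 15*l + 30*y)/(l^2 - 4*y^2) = (-l^2 - 8*l - 15)/(-l + 2*y)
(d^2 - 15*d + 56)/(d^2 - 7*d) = (d - 8)/d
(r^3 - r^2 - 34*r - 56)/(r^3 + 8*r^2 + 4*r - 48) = (r^2 - 5*r - 14)/(r^2 + 4*r - 12)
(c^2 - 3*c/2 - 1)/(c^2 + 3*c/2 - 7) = (2*c + 1)/(2*c + 7)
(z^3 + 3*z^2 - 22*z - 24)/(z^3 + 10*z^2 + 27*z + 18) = (z - 4)/(z + 3)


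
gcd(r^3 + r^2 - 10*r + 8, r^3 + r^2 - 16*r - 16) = r + 4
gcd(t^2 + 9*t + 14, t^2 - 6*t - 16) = t + 2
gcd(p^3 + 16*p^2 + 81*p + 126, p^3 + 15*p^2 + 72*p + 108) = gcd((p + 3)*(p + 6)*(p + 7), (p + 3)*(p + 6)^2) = p^2 + 9*p + 18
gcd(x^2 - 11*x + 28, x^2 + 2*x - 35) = 1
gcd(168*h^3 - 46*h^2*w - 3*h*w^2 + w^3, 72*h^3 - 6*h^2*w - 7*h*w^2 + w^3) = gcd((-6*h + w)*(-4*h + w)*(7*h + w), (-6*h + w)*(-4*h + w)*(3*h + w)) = 24*h^2 - 10*h*w + w^2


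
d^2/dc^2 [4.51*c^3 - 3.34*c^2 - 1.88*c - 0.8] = 27.06*c - 6.68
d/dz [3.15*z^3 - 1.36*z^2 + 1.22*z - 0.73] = 9.45*z^2 - 2.72*z + 1.22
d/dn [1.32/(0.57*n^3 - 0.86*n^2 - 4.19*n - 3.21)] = (-2.2572*n^2 + 2.2704*n + 5.5308)/(-0.57*n^3 + 0.86*n^2 + 4.19*n + 3.21)^2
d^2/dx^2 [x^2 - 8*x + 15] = 2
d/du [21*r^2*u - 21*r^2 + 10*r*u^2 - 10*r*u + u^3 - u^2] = 21*r^2 + 20*r*u - 10*r + 3*u^2 - 2*u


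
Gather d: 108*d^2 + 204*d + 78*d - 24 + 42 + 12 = 108*d^2 + 282*d + 30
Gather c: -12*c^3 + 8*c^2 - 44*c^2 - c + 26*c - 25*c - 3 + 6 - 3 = -12*c^3 - 36*c^2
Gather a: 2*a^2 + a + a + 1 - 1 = 2*a^2 + 2*a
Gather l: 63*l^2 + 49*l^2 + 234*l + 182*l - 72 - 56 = 112*l^2 + 416*l - 128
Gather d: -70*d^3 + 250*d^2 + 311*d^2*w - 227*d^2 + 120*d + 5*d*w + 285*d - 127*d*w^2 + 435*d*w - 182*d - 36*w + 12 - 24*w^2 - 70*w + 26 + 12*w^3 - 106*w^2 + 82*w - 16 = -70*d^3 + d^2*(311*w + 23) + d*(-127*w^2 + 440*w + 223) + 12*w^3 - 130*w^2 - 24*w + 22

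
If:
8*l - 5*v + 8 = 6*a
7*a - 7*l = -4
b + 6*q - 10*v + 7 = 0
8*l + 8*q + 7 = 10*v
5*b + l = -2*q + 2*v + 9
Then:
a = -2083/2394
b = 8971/4788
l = -715/2394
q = 20411/9576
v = 2593/1197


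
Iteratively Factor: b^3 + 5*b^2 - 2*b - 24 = (b + 3)*(b^2 + 2*b - 8) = (b - 2)*(b + 3)*(b + 4)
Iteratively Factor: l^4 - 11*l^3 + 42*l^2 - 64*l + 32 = (l - 1)*(l^3 - 10*l^2 + 32*l - 32) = (l - 4)*(l - 1)*(l^2 - 6*l + 8) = (l - 4)*(l - 2)*(l - 1)*(l - 4)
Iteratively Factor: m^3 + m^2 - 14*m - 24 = (m + 2)*(m^2 - m - 12) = (m - 4)*(m + 2)*(m + 3)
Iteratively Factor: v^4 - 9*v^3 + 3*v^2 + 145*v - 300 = (v + 4)*(v^3 - 13*v^2 + 55*v - 75) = (v - 5)*(v + 4)*(v^2 - 8*v + 15) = (v - 5)^2*(v + 4)*(v - 3)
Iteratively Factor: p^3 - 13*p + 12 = (p + 4)*(p^2 - 4*p + 3) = (p - 1)*(p + 4)*(p - 3)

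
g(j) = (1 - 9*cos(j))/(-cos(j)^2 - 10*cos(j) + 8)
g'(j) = (1 - 9*cos(j))*(-2*sin(j)*cos(j) - 10*sin(j))/(-cos(j)^2 - 10*cos(j) + 8)^2 + 9*sin(j)/(-cos(j)^2 - 10*cos(j) + 8) = (9*cos(j)^2 - 2*cos(j) + 62)*sin(j)/(cos(j)^2 + 10*cos(j) - 8)^2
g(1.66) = 0.20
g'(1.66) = 0.79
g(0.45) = 3.91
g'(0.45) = 8.91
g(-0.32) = 3.15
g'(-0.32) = -3.75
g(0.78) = -14.00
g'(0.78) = 308.26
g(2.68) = 0.56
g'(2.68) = 0.12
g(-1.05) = -1.25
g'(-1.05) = -7.11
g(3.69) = 0.55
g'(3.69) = -0.15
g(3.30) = 0.59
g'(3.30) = -0.04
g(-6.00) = 3.03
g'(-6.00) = 3.00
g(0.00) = 2.67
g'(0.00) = 0.00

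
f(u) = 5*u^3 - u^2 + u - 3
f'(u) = 15*u^2 - 2*u + 1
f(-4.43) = -461.75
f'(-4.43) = 304.23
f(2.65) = 85.68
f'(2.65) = 101.04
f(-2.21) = -64.06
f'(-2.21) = 78.68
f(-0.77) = -6.65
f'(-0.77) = 11.43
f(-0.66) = -5.53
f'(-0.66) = 8.85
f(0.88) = 0.51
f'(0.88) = 10.86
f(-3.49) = -231.21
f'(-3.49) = 190.68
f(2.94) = 118.36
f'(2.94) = 124.77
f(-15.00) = -17118.00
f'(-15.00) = 3406.00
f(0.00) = -3.00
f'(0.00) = 1.00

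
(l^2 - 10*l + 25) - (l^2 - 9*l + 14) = 11 - l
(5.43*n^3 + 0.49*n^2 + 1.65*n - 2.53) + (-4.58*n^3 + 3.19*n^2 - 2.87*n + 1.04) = 0.85*n^3 + 3.68*n^2 - 1.22*n - 1.49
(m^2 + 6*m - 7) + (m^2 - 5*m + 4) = 2*m^2 + m - 3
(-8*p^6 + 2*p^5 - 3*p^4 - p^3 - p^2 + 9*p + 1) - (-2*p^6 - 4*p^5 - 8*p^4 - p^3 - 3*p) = -6*p^6 + 6*p^5 + 5*p^4 - p^2 + 12*p + 1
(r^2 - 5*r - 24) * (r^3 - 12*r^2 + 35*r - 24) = r^5 - 17*r^4 + 71*r^3 + 89*r^2 - 720*r + 576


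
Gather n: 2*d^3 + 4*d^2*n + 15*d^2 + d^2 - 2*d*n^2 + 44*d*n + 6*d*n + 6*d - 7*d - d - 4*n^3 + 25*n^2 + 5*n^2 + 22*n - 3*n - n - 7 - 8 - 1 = 2*d^3 + 16*d^2 - 2*d - 4*n^3 + n^2*(30 - 2*d) + n*(4*d^2 + 50*d + 18) - 16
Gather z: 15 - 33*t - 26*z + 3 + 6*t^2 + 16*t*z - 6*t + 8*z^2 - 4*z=6*t^2 - 39*t + 8*z^2 + z*(16*t - 30) + 18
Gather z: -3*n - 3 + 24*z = -3*n + 24*z - 3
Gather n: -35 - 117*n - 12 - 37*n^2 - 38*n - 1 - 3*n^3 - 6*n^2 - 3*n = -3*n^3 - 43*n^2 - 158*n - 48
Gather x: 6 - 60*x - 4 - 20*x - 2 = -80*x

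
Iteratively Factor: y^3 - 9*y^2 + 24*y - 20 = (y - 2)*(y^2 - 7*y + 10) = (y - 2)^2*(y - 5)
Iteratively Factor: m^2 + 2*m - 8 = (m - 2)*(m + 4)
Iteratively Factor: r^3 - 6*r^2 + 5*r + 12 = (r + 1)*(r^2 - 7*r + 12) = (r - 4)*(r + 1)*(r - 3)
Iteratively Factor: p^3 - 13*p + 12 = (p - 3)*(p^2 + 3*p - 4) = (p - 3)*(p + 4)*(p - 1)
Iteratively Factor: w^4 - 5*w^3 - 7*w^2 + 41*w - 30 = (w + 3)*(w^3 - 8*w^2 + 17*w - 10) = (w - 5)*(w + 3)*(w^2 - 3*w + 2) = (w - 5)*(w - 1)*(w + 3)*(w - 2)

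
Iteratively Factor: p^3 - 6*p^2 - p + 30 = (p - 5)*(p^2 - p - 6) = (p - 5)*(p - 3)*(p + 2)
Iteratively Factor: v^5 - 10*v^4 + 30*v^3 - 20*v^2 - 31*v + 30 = (v + 1)*(v^4 - 11*v^3 + 41*v^2 - 61*v + 30) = (v - 2)*(v + 1)*(v^3 - 9*v^2 + 23*v - 15) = (v - 2)*(v - 1)*(v + 1)*(v^2 - 8*v + 15) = (v - 5)*(v - 2)*(v - 1)*(v + 1)*(v - 3)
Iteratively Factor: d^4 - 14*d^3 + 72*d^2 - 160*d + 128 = (d - 4)*(d^3 - 10*d^2 + 32*d - 32) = (d - 4)^2*(d^2 - 6*d + 8) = (d - 4)^2*(d - 2)*(d - 4)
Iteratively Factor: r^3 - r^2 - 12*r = (r - 4)*(r^2 + 3*r) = (r - 4)*(r + 3)*(r)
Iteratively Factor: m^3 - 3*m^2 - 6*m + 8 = (m - 4)*(m^2 + m - 2) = (m - 4)*(m + 2)*(m - 1)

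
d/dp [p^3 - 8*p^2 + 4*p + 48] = 3*p^2 - 16*p + 4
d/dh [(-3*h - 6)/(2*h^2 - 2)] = 3*(-h^2 + 2*h*(h + 2) + 1)/(2*(h^2 - 1)^2)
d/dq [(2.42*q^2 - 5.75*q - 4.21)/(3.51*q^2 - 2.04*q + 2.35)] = (15.2457*q^2 + 40.9282*q - 22.1009)/(12.3201*q^4 - 14.3208*q^3 + 20.6586*q^2 - 9.588*q + 5.5225)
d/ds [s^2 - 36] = 2*s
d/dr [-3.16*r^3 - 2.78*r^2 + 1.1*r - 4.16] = -9.48*r^2 - 5.56*r + 1.1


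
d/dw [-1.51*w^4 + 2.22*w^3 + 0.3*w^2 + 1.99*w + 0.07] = -6.04*w^3 + 6.66*w^2 + 0.6*w + 1.99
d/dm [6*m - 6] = 6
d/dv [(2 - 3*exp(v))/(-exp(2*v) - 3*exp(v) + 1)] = (-3*exp(2*v) + 4*exp(v) + 3)*exp(v)/(exp(4*v) + 6*exp(3*v) + 7*exp(2*v) - 6*exp(v) + 1)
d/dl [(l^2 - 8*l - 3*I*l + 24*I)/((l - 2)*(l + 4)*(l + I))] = (-l^4 + l^3*(16 + 6*I) + l^2*(5 - 56*I) + l*(48 - 112*I) + 24 + 256*I)/(l^6 + l^5*(4 + 2*I) + l^4*(-13 + 8*I) + l^3*(-36 - 24*I) + l^2*(76 - 64*I) + l*(32 + 128*I) - 64)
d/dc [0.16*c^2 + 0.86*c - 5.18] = 0.32*c + 0.86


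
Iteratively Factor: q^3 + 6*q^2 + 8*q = (q)*(q^2 + 6*q + 8) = q*(q + 4)*(q + 2)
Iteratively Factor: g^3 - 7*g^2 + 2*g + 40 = (g - 5)*(g^2 - 2*g - 8) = (g - 5)*(g + 2)*(g - 4)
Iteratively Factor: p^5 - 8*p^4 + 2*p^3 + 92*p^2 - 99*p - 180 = (p + 3)*(p^4 - 11*p^3 + 35*p^2 - 13*p - 60) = (p + 1)*(p + 3)*(p^3 - 12*p^2 + 47*p - 60) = (p - 5)*(p + 1)*(p + 3)*(p^2 - 7*p + 12) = (p - 5)*(p - 3)*(p + 1)*(p + 3)*(p - 4)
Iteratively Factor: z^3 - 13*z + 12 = (z + 4)*(z^2 - 4*z + 3) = (z - 1)*(z + 4)*(z - 3)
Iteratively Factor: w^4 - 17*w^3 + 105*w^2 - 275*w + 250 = (w - 5)*(w^3 - 12*w^2 + 45*w - 50) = (w - 5)^2*(w^2 - 7*w + 10) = (w - 5)^2*(w - 2)*(w - 5)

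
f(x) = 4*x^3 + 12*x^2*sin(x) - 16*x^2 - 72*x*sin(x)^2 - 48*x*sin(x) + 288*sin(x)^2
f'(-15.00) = 2168.37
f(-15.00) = -18745.49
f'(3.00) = 29.47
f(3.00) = -39.65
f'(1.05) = 70.53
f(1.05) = 114.56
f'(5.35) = 205.76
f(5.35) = 22.16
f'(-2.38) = 509.35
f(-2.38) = -51.55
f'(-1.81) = 280.79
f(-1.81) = 196.10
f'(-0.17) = -79.21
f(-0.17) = 6.67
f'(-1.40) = -36.01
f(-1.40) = 245.83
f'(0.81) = 131.52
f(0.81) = 89.66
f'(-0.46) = -204.14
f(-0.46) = 48.58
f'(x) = 12*x^2*cos(x) + 12*x^2 - 144*x*sin(x)*cos(x) + 24*x*sin(x) - 48*x*cos(x) - 32*x - 72*sin(x)^2 + 576*sin(x)*cos(x) - 48*sin(x)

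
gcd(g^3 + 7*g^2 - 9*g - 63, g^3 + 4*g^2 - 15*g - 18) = g - 3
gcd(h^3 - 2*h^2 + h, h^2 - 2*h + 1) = h^2 - 2*h + 1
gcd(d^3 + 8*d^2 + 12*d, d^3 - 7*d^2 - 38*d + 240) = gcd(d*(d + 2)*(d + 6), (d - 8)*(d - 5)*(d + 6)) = d + 6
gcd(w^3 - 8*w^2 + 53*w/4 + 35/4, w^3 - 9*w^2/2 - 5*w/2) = w^2 - 9*w/2 - 5/2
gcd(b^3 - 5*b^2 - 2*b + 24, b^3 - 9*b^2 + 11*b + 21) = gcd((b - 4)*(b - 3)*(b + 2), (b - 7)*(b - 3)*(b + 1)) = b - 3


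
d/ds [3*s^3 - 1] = 9*s^2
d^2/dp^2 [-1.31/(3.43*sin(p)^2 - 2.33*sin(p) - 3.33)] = (-61.648076*sin(p)^4 + 31.408167*sin(p)^3 + 25.509499*sin(p)^2 - 52.652175*sin(p) + 44.149096)/(-3.43*sin(p)^2 + 2.33*sin(p) + 3.33)^3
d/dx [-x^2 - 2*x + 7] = -2*x - 2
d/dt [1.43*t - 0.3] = 1.43000000000000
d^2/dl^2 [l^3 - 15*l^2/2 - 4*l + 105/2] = 6*l - 15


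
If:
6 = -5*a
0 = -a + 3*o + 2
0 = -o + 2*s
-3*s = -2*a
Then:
No Solution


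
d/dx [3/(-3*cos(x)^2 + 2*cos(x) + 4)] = 6*(1 - 3*cos(x))*sin(x)/(-3*cos(x)^2 + 2*cos(x) + 4)^2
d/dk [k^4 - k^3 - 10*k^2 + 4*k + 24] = 4*k^3 - 3*k^2 - 20*k + 4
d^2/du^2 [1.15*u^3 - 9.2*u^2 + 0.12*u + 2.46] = 6.9*u - 18.4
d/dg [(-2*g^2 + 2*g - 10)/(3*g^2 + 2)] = 2*(-3*g^2 + 26*g + 2)/(9*g^4 + 12*g^2 + 4)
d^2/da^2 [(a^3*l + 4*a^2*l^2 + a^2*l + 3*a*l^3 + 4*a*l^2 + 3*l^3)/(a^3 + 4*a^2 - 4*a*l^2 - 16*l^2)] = 2*l*(-((3*a + 4)*(a^3 + 4*a^2*l + a^2 + 3*a*l^2 + 4*a*l + 3*l^2) + (3*a^2 + 8*a - 4*l^2)*(3*a^2 + 8*a*l + 2*a + 3*l^2 + 4*l))*(a^3 + 4*a^2 - 4*a*l^2 - 16*l^2) + (3*a + 4*l + 1)*(a^3 + 4*a^2 - 4*a*l^2 - 16*l^2)^2 + (3*a^2 + 8*a - 4*l^2)^2*(a^3 + 4*a^2*l + a^2 + 3*a*l^2 + 4*a*l + 3*l^2))/(a^3 + 4*a^2 - 4*a*l^2 - 16*l^2)^3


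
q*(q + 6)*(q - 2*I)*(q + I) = q^4 + 6*q^3 - I*q^3 + 2*q^2 - 6*I*q^2 + 12*q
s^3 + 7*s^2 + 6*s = s*(s + 1)*(s + 6)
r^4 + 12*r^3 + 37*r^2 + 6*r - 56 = (r - 1)*(r + 2)*(r + 4)*(r + 7)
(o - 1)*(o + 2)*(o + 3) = o^3 + 4*o^2 + o - 6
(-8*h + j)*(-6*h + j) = 48*h^2 - 14*h*j + j^2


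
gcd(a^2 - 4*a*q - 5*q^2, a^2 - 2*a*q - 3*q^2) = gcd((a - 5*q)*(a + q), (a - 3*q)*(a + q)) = a + q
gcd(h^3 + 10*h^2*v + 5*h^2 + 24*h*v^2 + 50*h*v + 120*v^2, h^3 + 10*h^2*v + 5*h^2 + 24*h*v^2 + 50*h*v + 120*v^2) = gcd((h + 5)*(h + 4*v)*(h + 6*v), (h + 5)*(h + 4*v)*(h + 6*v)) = h^3 + 10*h^2*v + 5*h^2 + 24*h*v^2 + 50*h*v + 120*v^2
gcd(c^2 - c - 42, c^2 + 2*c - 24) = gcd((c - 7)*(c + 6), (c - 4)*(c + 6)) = c + 6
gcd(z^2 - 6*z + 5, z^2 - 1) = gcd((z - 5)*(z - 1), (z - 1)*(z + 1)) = z - 1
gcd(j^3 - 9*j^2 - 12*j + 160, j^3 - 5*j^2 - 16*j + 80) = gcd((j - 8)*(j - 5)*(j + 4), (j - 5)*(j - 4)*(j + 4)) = j^2 - j - 20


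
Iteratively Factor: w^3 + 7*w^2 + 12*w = (w + 4)*(w^2 + 3*w) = w*(w + 4)*(w + 3)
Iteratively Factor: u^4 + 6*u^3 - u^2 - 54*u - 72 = (u + 3)*(u^3 + 3*u^2 - 10*u - 24) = (u + 2)*(u + 3)*(u^2 + u - 12) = (u + 2)*(u + 3)*(u + 4)*(u - 3)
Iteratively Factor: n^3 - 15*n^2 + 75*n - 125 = (n - 5)*(n^2 - 10*n + 25) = (n - 5)^2*(n - 5)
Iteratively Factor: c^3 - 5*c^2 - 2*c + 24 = (c - 3)*(c^2 - 2*c - 8) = (c - 3)*(c + 2)*(c - 4)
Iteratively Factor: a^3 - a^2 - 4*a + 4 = (a + 2)*(a^2 - 3*a + 2) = (a - 1)*(a + 2)*(a - 2)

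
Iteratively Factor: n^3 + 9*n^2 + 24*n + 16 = (n + 4)*(n^2 + 5*n + 4) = (n + 1)*(n + 4)*(n + 4)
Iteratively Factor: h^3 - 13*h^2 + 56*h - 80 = (h - 4)*(h^2 - 9*h + 20) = (h - 5)*(h - 4)*(h - 4)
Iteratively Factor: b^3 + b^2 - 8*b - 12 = (b + 2)*(b^2 - b - 6) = (b + 2)^2*(b - 3)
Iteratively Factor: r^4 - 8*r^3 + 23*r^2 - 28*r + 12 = (r - 2)*(r^3 - 6*r^2 + 11*r - 6) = (r - 3)*(r - 2)*(r^2 - 3*r + 2) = (r - 3)*(r - 2)*(r - 1)*(r - 2)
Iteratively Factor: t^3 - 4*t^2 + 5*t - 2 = (t - 2)*(t^2 - 2*t + 1) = (t - 2)*(t - 1)*(t - 1)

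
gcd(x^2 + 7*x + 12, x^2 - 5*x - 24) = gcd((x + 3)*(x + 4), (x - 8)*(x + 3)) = x + 3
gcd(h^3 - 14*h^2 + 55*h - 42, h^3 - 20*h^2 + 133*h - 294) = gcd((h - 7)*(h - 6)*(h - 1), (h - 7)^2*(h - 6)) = h^2 - 13*h + 42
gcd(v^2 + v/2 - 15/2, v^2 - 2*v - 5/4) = v - 5/2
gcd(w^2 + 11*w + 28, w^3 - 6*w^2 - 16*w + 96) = w + 4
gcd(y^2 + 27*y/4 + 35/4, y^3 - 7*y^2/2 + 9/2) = 1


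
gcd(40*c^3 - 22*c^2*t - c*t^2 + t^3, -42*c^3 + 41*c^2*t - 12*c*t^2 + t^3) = -2*c + t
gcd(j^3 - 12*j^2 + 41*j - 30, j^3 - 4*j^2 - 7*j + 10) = j^2 - 6*j + 5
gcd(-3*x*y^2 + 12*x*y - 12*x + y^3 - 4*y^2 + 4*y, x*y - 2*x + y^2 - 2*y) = y - 2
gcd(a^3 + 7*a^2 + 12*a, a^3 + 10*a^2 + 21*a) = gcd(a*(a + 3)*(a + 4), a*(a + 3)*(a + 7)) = a^2 + 3*a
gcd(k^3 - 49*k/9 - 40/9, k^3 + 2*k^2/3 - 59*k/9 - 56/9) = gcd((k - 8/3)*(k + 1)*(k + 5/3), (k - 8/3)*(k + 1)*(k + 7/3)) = k^2 - 5*k/3 - 8/3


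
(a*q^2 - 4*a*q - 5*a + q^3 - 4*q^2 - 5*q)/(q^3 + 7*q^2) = (a*q^2 - 4*a*q - 5*a + q^3 - 4*q^2 - 5*q)/(q^2*(q + 7))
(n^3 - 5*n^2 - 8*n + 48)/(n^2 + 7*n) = (n^3 - 5*n^2 - 8*n + 48)/(n*(n + 7))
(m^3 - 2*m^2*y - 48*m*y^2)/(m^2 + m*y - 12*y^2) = m*(m^2 - 2*m*y - 48*y^2)/(m^2 + m*y - 12*y^2)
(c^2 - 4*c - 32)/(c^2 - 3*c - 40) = (c + 4)/(c + 5)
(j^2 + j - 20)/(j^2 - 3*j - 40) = (j - 4)/(j - 8)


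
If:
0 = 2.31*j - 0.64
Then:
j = 0.28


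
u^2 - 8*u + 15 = (u - 5)*(u - 3)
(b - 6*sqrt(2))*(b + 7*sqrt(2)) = b^2 + sqrt(2)*b - 84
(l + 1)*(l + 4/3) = l^2 + 7*l/3 + 4/3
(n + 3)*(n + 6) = n^2 + 9*n + 18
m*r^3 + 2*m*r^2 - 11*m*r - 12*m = (r - 3)*(r + 4)*(m*r + m)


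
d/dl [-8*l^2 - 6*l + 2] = -16*l - 6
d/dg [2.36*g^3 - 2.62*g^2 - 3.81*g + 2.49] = 7.08*g^2 - 5.24*g - 3.81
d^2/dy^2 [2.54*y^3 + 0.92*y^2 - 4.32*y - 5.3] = 15.24*y + 1.84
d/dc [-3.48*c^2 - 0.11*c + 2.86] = -6.96*c - 0.11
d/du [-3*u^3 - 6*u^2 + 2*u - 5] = -9*u^2 - 12*u + 2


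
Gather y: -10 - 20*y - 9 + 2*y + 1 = -18*y - 18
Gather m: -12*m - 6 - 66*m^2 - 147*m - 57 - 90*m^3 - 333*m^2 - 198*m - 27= -90*m^3 - 399*m^2 - 357*m - 90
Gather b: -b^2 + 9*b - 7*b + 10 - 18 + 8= -b^2 + 2*b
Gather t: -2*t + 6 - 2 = 4 - 2*t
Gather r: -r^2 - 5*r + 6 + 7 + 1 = -r^2 - 5*r + 14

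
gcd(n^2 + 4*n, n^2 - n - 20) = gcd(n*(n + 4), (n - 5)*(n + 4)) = n + 4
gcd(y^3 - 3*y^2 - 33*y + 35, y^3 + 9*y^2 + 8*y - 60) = y + 5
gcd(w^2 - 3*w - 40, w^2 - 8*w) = w - 8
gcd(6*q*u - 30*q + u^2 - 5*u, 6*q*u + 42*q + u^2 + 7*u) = 6*q + u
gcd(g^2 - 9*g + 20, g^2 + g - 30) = g - 5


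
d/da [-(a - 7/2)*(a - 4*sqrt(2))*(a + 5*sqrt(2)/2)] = -3*a^2 + 3*sqrt(2)*a + 7*a - 21*sqrt(2)/4 + 20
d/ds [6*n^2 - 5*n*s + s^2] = -5*n + 2*s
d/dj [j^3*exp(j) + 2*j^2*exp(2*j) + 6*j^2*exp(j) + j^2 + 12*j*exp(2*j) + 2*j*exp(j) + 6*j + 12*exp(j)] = j^3*exp(j) + 4*j^2*exp(2*j) + 9*j^2*exp(j) + 28*j*exp(2*j) + 14*j*exp(j) + 2*j + 12*exp(2*j) + 14*exp(j) + 6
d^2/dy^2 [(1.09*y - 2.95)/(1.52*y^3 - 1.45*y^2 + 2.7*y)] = (15.110016*y^5 - 96.20232*y^4 + 99.66553*y^3 - 109.85505*y^2 + 69.2955*y - 43.011)/(y^3*(3.511808*y^6 - 10.05024*y^5 + 28.30164*y^4 - 38.753425*y^3 + 50.27265*y^2 - 31.7115*y + 19.683))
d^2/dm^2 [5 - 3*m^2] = -6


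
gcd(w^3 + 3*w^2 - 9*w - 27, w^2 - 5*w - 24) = w + 3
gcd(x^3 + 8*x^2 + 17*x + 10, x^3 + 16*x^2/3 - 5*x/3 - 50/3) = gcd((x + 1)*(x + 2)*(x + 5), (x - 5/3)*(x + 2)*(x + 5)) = x^2 + 7*x + 10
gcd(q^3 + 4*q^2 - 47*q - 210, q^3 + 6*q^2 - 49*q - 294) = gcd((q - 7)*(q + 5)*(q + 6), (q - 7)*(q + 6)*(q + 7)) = q^2 - q - 42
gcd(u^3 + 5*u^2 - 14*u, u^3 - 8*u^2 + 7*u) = u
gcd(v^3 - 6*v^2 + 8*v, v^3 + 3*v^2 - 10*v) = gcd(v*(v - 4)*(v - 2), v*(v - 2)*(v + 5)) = v^2 - 2*v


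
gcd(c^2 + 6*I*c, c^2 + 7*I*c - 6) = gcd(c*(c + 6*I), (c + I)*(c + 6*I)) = c + 6*I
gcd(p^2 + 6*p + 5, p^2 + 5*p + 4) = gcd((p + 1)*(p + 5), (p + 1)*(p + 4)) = p + 1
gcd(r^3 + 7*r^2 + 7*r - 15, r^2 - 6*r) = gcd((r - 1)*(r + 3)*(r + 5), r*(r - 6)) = 1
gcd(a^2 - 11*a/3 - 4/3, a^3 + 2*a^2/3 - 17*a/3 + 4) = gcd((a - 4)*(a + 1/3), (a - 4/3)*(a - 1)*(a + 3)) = 1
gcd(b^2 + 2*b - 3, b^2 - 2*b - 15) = b + 3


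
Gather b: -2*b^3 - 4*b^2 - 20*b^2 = -2*b^3 - 24*b^2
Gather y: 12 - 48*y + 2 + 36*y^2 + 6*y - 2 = 36*y^2 - 42*y + 12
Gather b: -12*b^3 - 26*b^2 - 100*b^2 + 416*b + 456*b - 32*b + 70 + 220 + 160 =-12*b^3 - 126*b^2 + 840*b + 450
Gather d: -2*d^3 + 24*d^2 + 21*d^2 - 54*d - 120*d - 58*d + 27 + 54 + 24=-2*d^3 + 45*d^2 - 232*d + 105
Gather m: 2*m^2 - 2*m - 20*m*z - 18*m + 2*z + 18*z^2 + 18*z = 2*m^2 + m*(-20*z - 20) + 18*z^2 + 20*z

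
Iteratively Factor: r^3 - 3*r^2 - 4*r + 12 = (r + 2)*(r^2 - 5*r + 6) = (r - 2)*(r + 2)*(r - 3)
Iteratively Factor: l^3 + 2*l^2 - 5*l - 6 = (l + 3)*(l^2 - l - 2) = (l + 1)*(l + 3)*(l - 2)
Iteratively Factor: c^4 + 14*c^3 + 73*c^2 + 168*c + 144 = (c + 3)*(c^3 + 11*c^2 + 40*c + 48) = (c + 3)^2*(c^2 + 8*c + 16) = (c + 3)^2*(c + 4)*(c + 4)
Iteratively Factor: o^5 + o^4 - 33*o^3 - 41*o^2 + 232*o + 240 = (o + 1)*(o^4 - 33*o^2 - 8*o + 240) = (o + 1)*(o + 4)*(o^3 - 4*o^2 - 17*o + 60) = (o - 5)*(o + 1)*(o + 4)*(o^2 + o - 12) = (o - 5)*(o + 1)*(o + 4)^2*(o - 3)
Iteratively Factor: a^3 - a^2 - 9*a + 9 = (a - 3)*(a^2 + 2*a - 3) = (a - 3)*(a - 1)*(a + 3)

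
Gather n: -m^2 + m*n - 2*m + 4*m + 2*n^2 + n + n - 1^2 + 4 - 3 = -m^2 + 2*m + 2*n^2 + n*(m + 2)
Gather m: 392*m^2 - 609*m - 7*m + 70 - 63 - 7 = 392*m^2 - 616*m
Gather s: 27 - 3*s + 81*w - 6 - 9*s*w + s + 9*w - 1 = s*(-9*w - 2) + 90*w + 20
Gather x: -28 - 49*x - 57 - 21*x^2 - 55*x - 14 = -21*x^2 - 104*x - 99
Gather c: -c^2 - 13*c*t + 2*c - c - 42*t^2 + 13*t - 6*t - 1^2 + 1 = -c^2 + c*(1 - 13*t) - 42*t^2 + 7*t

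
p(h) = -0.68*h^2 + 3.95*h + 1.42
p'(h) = 3.95 - 1.36*h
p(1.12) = 4.99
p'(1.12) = 2.43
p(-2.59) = -13.37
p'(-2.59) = 7.47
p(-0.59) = -1.15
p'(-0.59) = 4.75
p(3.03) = 7.15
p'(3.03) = -0.17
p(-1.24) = -4.52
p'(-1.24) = 5.64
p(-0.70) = -1.68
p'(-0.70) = 4.90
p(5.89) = 1.09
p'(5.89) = -4.06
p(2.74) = 7.14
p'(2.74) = 0.22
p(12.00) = -49.10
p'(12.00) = -12.37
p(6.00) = 0.64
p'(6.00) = -4.21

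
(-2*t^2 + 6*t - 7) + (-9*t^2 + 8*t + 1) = -11*t^2 + 14*t - 6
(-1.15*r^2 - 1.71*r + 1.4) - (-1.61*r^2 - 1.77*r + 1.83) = 0.46*r^2 + 0.0600000000000001*r - 0.43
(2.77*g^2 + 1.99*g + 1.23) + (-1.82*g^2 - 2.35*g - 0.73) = 0.95*g^2 - 0.36*g + 0.5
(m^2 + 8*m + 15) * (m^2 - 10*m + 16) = m^4 - 2*m^3 - 49*m^2 - 22*m + 240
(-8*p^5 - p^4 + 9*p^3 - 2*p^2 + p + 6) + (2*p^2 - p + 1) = -8*p^5 - p^4 + 9*p^3 + 7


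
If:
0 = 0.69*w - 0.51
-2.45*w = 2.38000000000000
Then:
No Solution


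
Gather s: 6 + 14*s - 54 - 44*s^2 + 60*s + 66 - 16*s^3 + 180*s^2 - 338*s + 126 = -16*s^3 + 136*s^2 - 264*s + 144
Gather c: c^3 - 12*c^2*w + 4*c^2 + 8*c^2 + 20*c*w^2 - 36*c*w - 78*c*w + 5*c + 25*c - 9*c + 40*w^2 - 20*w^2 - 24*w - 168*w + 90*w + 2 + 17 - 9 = c^3 + c^2*(12 - 12*w) + c*(20*w^2 - 114*w + 21) + 20*w^2 - 102*w + 10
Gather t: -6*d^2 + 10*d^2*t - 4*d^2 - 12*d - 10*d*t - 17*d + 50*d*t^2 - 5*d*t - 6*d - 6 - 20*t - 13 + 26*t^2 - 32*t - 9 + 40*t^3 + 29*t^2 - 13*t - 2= -10*d^2 - 35*d + 40*t^3 + t^2*(50*d + 55) + t*(10*d^2 - 15*d - 65) - 30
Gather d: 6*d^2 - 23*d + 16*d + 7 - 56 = 6*d^2 - 7*d - 49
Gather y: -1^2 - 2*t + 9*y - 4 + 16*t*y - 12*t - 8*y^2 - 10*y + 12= -14*t - 8*y^2 + y*(16*t - 1) + 7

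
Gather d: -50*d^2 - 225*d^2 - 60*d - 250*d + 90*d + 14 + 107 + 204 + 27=-275*d^2 - 220*d + 352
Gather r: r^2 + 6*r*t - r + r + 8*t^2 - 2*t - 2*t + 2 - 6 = r^2 + 6*r*t + 8*t^2 - 4*t - 4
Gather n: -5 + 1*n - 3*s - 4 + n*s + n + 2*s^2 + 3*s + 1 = n*(s + 2) + 2*s^2 - 8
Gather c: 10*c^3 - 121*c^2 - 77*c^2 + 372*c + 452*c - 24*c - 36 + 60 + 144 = 10*c^3 - 198*c^2 + 800*c + 168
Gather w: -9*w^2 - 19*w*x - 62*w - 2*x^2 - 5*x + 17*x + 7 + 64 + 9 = -9*w^2 + w*(-19*x - 62) - 2*x^2 + 12*x + 80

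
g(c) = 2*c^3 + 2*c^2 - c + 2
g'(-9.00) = 449.00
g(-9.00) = -1285.00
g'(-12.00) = 815.00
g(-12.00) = -3154.00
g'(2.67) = 52.45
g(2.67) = 51.66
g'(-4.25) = 90.38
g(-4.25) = -111.16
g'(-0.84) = -0.13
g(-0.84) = 3.07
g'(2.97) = 63.81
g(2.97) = 69.07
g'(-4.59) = 107.05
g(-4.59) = -144.68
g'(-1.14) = 2.24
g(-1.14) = 2.78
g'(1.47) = 17.85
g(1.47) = 11.20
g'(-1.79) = 11.06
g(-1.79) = -1.27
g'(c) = 6*c^2 + 4*c - 1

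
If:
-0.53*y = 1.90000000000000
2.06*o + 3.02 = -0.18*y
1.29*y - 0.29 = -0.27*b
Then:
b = 18.20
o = -1.15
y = -3.58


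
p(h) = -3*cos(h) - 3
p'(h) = 3*sin(h)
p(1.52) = -3.15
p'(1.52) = 3.00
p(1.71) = -2.58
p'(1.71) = 2.97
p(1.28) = -3.86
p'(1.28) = 2.87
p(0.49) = -5.65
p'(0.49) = 1.41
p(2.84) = -0.14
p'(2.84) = 0.89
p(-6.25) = -6.00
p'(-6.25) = 0.10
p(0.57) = -5.53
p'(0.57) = 1.62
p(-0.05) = -6.00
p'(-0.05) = -0.15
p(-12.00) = -5.53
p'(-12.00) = 1.61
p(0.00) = -6.00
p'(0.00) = 0.00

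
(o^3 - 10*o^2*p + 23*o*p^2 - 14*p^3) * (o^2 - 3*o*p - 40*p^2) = o^5 - 13*o^4*p + 13*o^3*p^2 + 317*o^2*p^3 - 878*o*p^4 + 560*p^5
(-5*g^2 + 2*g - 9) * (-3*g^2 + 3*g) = 15*g^4 - 21*g^3 + 33*g^2 - 27*g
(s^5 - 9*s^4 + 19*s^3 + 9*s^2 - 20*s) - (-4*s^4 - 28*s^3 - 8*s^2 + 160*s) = s^5 - 5*s^4 + 47*s^3 + 17*s^2 - 180*s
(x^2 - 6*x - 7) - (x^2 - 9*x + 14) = 3*x - 21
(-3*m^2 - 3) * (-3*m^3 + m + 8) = 9*m^5 + 6*m^3 - 24*m^2 - 3*m - 24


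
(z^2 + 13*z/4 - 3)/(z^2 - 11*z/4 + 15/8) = 2*(4*z^2 + 13*z - 12)/(8*z^2 - 22*z + 15)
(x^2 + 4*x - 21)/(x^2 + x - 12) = (x + 7)/(x + 4)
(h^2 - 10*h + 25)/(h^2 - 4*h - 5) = (h - 5)/(h + 1)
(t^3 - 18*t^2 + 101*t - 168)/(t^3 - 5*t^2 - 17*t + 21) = (t^2 - 11*t + 24)/(t^2 + 2*t - 3)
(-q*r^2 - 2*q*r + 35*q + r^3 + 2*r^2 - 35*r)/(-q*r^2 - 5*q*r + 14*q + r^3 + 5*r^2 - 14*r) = (r - 5)/(r - 2)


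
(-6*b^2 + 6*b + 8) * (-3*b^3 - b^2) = 18*b^5 - 12*b^4 - 30*b^3 - 8*b^2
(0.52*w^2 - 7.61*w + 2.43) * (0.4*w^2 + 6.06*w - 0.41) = 0.208*w^4 + 0.107199999999999*w^3 - 45.3578*w^2 + 17.8459*w - 0.9963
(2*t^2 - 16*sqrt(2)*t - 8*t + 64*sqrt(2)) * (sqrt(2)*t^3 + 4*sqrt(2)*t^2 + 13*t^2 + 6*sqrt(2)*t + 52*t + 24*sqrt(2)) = 2*sqrt(2)*t^5 - 6*t^4 - 228*sqrt(2)*t^3 - 96*t^2 + 3136*sqrt(2)*t + 3072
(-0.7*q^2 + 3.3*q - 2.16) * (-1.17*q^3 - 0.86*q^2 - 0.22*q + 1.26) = 0.819*q^5 - 3.259*q^4 - 0.1568*q^3 + 0.2496*q^2 + 4.6332*q - 2.7216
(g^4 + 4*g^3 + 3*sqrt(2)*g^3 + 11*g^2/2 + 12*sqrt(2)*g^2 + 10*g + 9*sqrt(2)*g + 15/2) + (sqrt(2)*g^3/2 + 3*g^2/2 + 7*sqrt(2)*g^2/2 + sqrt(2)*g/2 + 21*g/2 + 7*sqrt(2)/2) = g^4 + 4*g^3 + 7*sqrt(2)*g^3/2 + 7*g^2 + 31*sqrt(2)*g^2/2 + 19*sqrt(2)*g/2 + 41*g/2 + 7*sqrt(2)/2 + 15/2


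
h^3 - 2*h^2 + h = h*(h - 1)^2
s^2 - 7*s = s*(s - 7)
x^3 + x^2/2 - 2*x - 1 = (x + 1/2)*(x - sqrt(2))*(x + sqrt(2))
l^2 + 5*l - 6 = (l - 1)*(l + 6)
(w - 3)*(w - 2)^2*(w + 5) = w^4 - 2*w^3 - 19*w^2 + 68*w - 60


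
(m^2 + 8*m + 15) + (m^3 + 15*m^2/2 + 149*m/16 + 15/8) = m^3 + 17*m^2/2 + 277*m/16 + 135/8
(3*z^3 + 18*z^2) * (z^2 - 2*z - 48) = 3*z^5 + 12*z^4 - 180*z^3 - 864*z^2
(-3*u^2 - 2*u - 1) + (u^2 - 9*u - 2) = -2*u^2 - 11*u - 3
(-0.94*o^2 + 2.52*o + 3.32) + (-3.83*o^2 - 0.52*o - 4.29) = -4.77*o^2 + 2.0*o - 0.97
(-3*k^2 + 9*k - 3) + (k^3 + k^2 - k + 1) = k^3 - 2*k^2 + 8*k - 2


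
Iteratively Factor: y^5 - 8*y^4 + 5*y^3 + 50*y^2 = (y - 5)*(y^4 - 3*y^3 - 10*y^2) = (y - 5)^2*(y^3 + 2*y^2) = (y - 5)^2*(y + 2)*(y^2) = y*(y - 5)^2*(y + 2)*(y)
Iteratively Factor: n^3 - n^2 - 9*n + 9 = (n - 1)*(n^2 - 9) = (n - 1)*(n + 3)*(n - 3)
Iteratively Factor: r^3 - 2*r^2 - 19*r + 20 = (r - 5)*(r^2 + 3*r - 4) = (r - 5)*(r + 4)*(r - 1)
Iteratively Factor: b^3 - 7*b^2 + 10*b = (b - 5)*(b^2 - 2*b) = b*(b - 5)*(b - 2)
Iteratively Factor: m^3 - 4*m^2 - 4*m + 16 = (m - 2)*(m^2 - 2*m - 8) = (m - 2)*(m + 2)*(m - 4)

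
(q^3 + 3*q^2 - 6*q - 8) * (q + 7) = q^4 + 10*q^3 + 15*q^2 - 50*q - 56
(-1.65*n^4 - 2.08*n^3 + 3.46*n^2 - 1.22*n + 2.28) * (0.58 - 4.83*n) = 7.9695*n^5 + 9.0894*n^4 - 17.9182*n^3 + 7.8994*n^2 - 11.72*n + 1.3224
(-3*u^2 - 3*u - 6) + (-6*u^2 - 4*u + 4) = -9*u^2 - 7*u - 2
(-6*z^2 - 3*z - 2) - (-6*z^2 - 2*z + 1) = -z - 3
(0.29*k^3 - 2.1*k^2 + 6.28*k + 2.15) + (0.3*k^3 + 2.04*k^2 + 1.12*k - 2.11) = 0.59*k^3 - 0.0600000000000001*k^2 + 7.4*k + 0.04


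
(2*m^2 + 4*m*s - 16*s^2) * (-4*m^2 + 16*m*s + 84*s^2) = -8*m^4 + 16*m^3*s + 296*m^2*s^2 + 80*m*s^3 - 1344*s^4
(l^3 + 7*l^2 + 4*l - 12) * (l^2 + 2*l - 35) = l^5 + 9*l^4 - 17*l^3 - 249*l^2 - 164*l + 420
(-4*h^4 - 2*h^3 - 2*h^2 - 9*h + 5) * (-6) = 24*h^4 + 12*h^3 + 12*h^2 + 54*h - 30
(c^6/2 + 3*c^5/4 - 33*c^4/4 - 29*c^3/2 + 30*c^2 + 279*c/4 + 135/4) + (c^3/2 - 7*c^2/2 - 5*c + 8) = c^6/2 + 3*c^5/4 - 33*c^4/4 - 14*c^3 + 53*c^2/2 + 259*c/4 + 167/4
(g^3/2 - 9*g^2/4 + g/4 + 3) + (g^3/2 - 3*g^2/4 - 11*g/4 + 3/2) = g^3 - 3*g^2 - 5*g/2 + 9/2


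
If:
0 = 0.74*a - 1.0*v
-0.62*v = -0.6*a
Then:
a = 0.00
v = 0.00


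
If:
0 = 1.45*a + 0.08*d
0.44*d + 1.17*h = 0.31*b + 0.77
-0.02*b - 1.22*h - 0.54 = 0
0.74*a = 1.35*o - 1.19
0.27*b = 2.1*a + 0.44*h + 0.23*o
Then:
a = -0.12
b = -0.95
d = 2.21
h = -0.43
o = 0.81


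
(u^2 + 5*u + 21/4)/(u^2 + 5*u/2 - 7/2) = (u + 3/2)/(u - 1)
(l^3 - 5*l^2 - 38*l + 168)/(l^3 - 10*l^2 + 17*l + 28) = (l + 6)/(l + 1)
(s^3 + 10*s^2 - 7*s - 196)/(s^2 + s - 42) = (s^2 + 3*s - 28)/(s - 6)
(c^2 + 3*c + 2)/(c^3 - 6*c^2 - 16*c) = (c + 1)/(c*(c - 8))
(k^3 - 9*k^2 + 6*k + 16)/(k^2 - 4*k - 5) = (k^2 - 10*k + 16)/(k - 5)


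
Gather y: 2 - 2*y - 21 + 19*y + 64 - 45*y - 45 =-28*y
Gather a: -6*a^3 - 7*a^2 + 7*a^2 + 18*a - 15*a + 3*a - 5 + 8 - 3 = -6*a^3 + 6*a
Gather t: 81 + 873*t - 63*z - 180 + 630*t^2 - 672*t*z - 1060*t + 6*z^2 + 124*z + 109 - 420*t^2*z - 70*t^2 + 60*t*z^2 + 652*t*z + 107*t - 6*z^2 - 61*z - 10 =t^2*(560 - 420*z) + t*(60*z^2 - 20*z - 80)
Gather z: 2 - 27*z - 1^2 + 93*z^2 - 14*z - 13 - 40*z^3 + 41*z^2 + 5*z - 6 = -40*z^3 + 134*z^2 - 36*z - 18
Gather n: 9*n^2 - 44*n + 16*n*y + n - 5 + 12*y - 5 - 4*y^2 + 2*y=9*n^2 + n*(16*y - 43) - 4*y^2 + 14*y - 10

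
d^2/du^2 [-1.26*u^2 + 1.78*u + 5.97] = -2.52000000000000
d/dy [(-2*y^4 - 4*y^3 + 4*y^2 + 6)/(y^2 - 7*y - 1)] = 2*(-2*y^5 + 19*y^4 + 32*y^3 - 8*y^2 - 10*y + 21)/(y^4 - 14*y^3 + 47*y^2 + 14*y + 1)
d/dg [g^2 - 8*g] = 2*g - 8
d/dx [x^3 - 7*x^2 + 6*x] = 3*x^2 - 14*x + 6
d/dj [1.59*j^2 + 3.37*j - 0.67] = 3.18*j + 3.37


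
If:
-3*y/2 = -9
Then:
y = 6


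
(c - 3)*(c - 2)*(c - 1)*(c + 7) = c^4 + c^3 - 31*c^2 + 71*c - 42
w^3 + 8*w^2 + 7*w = w*(w + 1)*(w + 7)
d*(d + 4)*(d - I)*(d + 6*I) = d^4 + 4*d^3 + 5*I*d^3 + 6*d^2 + 20*I*d^2 + 24*d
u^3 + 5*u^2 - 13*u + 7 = (u - 1)^2*(u + 7)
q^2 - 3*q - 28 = (q - 7)*(q + 4)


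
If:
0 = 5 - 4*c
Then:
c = 5/4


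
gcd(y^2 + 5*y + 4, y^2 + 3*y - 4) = y + 4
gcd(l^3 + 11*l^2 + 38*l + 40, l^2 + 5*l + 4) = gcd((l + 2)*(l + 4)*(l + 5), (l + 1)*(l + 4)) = l + 4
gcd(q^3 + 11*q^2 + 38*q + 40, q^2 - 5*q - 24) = 1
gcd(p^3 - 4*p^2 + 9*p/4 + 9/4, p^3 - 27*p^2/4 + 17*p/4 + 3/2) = 1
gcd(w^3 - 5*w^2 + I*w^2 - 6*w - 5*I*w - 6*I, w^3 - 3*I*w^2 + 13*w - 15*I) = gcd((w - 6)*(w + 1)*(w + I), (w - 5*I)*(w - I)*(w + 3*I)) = 1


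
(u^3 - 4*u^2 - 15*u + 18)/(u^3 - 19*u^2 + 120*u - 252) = (u^2 + 2*u - 3)/(u^2 - 13*u + 42)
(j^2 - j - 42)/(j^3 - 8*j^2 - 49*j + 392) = (j + 6)/(j^2 - j - 56)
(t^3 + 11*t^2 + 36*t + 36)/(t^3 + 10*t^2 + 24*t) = (t^2 + 5*t + 6)/(t*(t + 4))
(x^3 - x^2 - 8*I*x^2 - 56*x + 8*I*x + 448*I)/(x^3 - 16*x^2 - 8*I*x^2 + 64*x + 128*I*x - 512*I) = (x + 7)/(x - 8)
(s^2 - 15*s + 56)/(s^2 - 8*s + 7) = (s - 8)/(s - 1)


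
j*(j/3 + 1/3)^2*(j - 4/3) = j^4/9 + 2*j^3/27 - 5*j^2/27 - 4*j/27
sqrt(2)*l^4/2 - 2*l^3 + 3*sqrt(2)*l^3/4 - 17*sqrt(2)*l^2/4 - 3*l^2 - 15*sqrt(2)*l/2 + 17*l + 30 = (l - 3)*(l + 5/2)*(l - 2*sqrt(2))*(sqrt(2)*l/2 + sqrt(2))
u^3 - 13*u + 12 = (u - 3)*(u - 1)*(u + 4)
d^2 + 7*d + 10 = (d + 2)*(d + 5)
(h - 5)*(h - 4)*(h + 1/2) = h^3 - 17*h^2/2 + 31*h/2 + 10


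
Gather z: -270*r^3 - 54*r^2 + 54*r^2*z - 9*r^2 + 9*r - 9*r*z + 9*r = -270*r^3 - 63*r^2 + 18*r + z*(54*r^2 - 9*r)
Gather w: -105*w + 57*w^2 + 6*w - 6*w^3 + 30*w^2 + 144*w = -6*w^3 + 87*w^2 + 45*w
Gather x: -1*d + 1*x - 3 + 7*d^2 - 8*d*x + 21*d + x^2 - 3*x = 7*d^2 + 20*d + x^2 + x*(-8*d - 2) - 3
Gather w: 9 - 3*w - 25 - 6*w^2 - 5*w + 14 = -6*w^2 - 8*w - 2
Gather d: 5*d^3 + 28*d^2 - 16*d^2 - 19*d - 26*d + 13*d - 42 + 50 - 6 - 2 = 5*d^3 + 12*d^2 - 32*d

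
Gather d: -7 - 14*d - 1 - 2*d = -16*d - 8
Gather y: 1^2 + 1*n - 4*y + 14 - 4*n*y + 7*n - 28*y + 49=8*n + y*(-4*n - 32) + 64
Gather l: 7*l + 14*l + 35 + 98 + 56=21*l + 189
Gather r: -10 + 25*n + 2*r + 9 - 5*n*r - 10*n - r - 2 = 15*n + r*(1 - 5*n) - 3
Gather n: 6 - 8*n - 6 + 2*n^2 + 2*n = 2*n^2 - 6*n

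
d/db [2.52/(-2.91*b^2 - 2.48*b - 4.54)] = (14.6664*b + 6.2496)/(2.91*b^2 + 2.48*b + 4.54)^2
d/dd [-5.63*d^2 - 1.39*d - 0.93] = -11.26*d - 1.39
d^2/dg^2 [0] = 0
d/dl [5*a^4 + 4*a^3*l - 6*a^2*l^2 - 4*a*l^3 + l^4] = 4*a^3 - 12*a^2*l - 12*a*l^2 + 4*l^3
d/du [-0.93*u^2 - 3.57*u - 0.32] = -1.86*u - 3.57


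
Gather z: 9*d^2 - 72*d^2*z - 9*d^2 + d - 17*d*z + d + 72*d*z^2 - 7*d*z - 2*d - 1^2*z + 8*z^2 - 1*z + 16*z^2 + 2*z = z^2*(72*d + 24) + z*(-72*d^2 - 24*d)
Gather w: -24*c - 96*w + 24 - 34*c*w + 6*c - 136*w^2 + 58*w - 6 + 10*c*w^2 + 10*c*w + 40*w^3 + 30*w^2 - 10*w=-18*c + 40*w^3 + w^2*(10*c - 106) + w*(-24*c - 48) + 18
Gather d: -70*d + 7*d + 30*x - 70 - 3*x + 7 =-63*d + 27*x - 63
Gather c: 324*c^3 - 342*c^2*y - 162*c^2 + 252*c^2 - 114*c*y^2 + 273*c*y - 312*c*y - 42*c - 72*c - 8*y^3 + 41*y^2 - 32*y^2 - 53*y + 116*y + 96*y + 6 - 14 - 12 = 324*c^3 + c^2*(90 - 342*y) + c*(-114*y^2 - 39*y - 114) - 8*y^3 + 9*y^2 + 159*y - 20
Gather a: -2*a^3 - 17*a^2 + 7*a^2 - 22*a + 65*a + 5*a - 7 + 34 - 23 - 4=-2*a^3 - 10*a^2 + 48*a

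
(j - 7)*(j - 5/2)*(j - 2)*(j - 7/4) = j^4 - 53*j^3/4 + 453*j^2/8 - 791*j/8 + 245/4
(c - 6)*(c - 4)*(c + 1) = c^3 - 9*c^2 + 14*c + 24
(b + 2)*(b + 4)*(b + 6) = b^3 + 12*b^2 + 44*b + 48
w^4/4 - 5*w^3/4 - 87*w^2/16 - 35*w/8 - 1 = (w/4 + 1/2)*(w - 8)*(w + 1/2)^2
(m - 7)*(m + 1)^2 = m^3 - 5*m^2 - 13*m - 7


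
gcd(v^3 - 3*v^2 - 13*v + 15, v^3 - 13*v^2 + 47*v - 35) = v^2 - 6*v + 5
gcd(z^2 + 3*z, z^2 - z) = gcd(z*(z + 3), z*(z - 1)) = z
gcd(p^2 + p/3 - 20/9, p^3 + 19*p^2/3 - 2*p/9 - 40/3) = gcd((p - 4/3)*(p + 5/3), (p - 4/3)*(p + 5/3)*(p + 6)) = p^2 + p/3 - 20/9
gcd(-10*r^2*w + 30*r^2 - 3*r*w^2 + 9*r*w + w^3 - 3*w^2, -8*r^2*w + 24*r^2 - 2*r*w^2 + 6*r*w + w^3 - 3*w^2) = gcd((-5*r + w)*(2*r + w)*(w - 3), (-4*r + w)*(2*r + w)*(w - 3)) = 2*r*w - 6*r + w^2 - 3*w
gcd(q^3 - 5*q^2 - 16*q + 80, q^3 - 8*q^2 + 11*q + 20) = q^2 - 9*q + 20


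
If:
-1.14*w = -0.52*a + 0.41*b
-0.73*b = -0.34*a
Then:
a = 3.46461282264779*w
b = 1.61365528726062*w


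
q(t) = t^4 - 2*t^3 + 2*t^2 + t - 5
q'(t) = 4*t^3 - 6*t^2 + 4*t + 1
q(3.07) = 47.88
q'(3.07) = 72.47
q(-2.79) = 111.81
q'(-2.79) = -143.74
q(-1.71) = 17.69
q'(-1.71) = -43.39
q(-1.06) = -0.17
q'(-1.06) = -14.75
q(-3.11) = 164.94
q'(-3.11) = -189.79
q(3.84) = 132.52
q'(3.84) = 154.38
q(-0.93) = -1.84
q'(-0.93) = -11.13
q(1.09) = -2.71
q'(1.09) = 3.41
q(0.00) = -5.00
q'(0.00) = 1.00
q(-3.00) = 145.00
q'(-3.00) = -173.00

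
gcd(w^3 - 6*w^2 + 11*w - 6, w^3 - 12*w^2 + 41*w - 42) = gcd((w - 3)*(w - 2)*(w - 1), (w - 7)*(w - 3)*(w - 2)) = w^2 - 5*w + 6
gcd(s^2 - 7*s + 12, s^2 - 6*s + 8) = s - 4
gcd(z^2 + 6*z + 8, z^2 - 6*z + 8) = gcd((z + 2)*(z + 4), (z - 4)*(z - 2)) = 1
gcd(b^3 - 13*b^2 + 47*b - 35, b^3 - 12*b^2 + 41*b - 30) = b^2 - 6*b + 5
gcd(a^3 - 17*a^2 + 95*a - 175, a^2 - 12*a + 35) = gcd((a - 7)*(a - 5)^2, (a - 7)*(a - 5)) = a^2 - 12*a + 35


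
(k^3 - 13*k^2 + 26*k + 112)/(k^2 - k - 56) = (k^2 - 5*k - 14)/(k + 7)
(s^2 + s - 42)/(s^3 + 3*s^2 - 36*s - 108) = (s + 7)/(s^2 + 9*s + 18)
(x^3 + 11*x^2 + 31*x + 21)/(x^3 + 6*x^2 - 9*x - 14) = (x + 3)/(x - 2)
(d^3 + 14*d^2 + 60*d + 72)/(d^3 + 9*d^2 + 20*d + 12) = (d + 6)/(d + 1)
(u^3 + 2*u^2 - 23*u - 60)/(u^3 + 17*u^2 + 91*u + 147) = (u^2 - u - 20)/(u^2 + 14*u + 49)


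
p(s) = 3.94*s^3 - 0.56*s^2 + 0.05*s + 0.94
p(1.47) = 12.32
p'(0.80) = 6.72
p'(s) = 11.82*s^2 - 1.12*s + 0.05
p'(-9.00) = 967.55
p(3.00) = 102.43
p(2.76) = 79.65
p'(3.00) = 103.07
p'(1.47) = 23.95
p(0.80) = 2.64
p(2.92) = 94.41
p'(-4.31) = 224.45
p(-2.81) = -91.04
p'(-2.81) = 96.53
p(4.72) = 403.01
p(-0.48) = 0.35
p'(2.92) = 97.56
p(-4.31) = -325.13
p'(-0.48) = 3.31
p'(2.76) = 87.00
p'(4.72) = 258.09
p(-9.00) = -2917.13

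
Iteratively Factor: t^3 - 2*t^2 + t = (t - 1)*(t^2 - t) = t*(t - 1)*(t - 1)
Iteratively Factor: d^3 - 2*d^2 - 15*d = (d + 3)*(d^2 - 5*d) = d*(d + 3)*(d - 5)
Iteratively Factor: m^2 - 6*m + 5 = (m - 1)*(m - 5)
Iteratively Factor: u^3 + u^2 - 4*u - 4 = (u + 2)*(u^2 - u - 2) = (u + 1)*(u + 2)*(u - 2)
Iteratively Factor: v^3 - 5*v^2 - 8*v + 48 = (v - 4)*(v^2 - v - 12) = (v - 4)*(v + 3)*(v - 4)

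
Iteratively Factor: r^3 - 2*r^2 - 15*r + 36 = (r + 4)*(r^2 - 6*r + 9) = (r - 3)*(r + 4)*(r - 3)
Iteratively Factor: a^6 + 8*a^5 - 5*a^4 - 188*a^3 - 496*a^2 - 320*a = (a - 5)*(a^5 + 13*a^4 + 60*a^3 + 112*a^2 + 64*a) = (a - 5)*(a + 4)*(a^4 + 9*a^3 + 24*a^2 + 16*a) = (a - 5)*(a + 4)^2*(a^3 + 5*a^2 + 4*a) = (a - 5)*(a + 4)^3*(a^2 + a) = a*(a - 5)*(a + 4)^3*(a + 1)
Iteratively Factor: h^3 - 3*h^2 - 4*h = (h)*(h^2 - 3*h - 4) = h*(h + 1)*(h - 4)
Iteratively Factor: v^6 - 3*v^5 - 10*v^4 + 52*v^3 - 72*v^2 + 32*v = (v - 2)*(v^5 - v^4 - 12*v^3 + 28*v^2 - 16*v) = (v - 2)*(v - 1)*(v^4 - 12*v^2 + 16*v) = (v - 2)^2*(v - 1)*(v^3 + 2*v^2 - 8*v) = (v - 2)^3*(v - 1)*(v^2 + 4*v) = v*(v - 2)^3*(v - 1)*(v + 4)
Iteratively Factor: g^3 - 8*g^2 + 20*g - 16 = (g - 2)*(g^2 - 6*g + 8) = (g - 4)*(g - 2)*(g - 2)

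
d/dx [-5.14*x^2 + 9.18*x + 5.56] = 9.18 - 10.28*x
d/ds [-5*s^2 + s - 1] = 1 - 10*s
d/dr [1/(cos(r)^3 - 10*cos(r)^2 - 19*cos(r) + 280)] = (3*cos(r)^2 - 20*cos(r) - 19)*sin(r)/(cos(r)^3 - 10*cos(r)^2 - 19*cos(r) + 280)^2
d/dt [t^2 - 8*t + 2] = 2*t - 8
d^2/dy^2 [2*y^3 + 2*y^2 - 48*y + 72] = 12*y + 4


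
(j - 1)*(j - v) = j^2 - j*v - j + v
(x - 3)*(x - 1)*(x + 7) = x^3 + 3*x^2 - 25*x + 21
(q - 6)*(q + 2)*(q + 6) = q^3 + 2*q^2 - 36*q - 72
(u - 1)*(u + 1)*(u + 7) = u^3 + 7*u^2 - u - 7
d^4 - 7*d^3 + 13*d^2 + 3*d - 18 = (d - 3)^2*(d - 2)*(d + 1)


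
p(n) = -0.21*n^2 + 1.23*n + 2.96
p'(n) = 1.23 - 0.42*n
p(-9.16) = -25.93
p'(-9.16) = 5.08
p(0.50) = 3.52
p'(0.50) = 1.02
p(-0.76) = 1.90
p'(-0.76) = 1.55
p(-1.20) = 1.18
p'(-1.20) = 1.73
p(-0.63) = 2.10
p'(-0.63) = 1.49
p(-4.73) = -7.56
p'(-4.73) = 3.22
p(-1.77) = 0.12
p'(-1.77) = 1.97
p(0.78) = 3.79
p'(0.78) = 0.90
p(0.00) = 2.96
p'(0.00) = 1.23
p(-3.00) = -2.62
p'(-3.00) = 2.49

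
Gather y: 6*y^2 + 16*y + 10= 6*y^2 + 16*y + 10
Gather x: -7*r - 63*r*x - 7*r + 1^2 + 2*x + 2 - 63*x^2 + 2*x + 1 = -14*r - 63*x^2 + x*(4 - 63*r) + 4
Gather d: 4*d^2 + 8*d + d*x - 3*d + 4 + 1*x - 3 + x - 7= 4*d^2 + d*(x + 5) + 2*x - 6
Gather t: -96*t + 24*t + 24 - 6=18 - 72*t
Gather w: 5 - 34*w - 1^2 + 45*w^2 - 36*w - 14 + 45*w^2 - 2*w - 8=90*w^2 - 72*w - 18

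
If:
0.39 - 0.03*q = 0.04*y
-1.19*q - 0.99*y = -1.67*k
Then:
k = 9.26347305389222 - 0.357285429141717*y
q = 13.0 - 1.33333333333333*y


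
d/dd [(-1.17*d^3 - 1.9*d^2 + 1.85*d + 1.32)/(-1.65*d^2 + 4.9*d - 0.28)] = (1.9305*d^4 - 11.466*d^3 - 5.2747*d^2 + 5.42*d - 6.986)/(2.7225*d^4 - 16.17*d^3 + 24.934*d^2 - 2.744*d + 0.0784)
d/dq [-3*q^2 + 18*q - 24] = 18 - 6*q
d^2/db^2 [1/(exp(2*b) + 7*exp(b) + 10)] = (2*(2*exp(b) + 7)^2*exp(b) - (4*exp(b) + 7)*(exp(2*b) + 7*exp(b) + 10))*exp(b)/(exp(2*b) + 7*exp(b) + 10)^3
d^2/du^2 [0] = 0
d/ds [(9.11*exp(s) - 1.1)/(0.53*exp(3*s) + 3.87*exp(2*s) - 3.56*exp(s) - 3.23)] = (-9.6566*exp(3*s) - 33.5067*exp(2*s) + 8.514*exp(s) - 33.3413)*exp(s)/(0.2809*exp(6*s) + 4.1022*exp(5*s) + 11.2033*exp(4*s) - 30.9782*exp(3*s) - 12.3266*exp(2*s) + 22.9976*exp(s) + 10.4329)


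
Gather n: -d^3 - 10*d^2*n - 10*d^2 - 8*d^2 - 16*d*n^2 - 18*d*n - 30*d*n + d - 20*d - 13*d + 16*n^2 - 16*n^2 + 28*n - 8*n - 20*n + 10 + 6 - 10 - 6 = -d^3 - 18*d^2 - 16*d*n^2 - 32*d + n*(-10*d^2 - 48*d)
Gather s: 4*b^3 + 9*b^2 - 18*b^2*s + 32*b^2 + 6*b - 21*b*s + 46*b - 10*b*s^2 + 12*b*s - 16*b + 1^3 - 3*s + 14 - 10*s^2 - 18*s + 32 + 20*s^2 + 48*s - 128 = 4*b^3 + 41*b^2 + 36*b + s^2*(10 - 10*b) + s*(-18*b^2 - 9*b + 27) - 81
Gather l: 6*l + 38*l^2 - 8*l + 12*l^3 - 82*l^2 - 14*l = 12*l^3 - 44*l^2 - 16*l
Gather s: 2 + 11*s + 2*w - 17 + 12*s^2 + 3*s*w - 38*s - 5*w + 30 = 12*s^2 + s*(3*w - 27) - 3*w + 15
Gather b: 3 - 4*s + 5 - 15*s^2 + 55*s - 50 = -15*s^2 + 51*s - 42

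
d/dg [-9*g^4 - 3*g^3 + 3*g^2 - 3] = 3*g*(-12*g^2 - 3*g + 2)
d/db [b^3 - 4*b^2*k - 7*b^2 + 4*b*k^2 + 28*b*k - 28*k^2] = 3*b^2 - 8*b*k - 14*b + 4*k^2 + 28*k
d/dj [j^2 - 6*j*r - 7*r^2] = 2*j - 6*r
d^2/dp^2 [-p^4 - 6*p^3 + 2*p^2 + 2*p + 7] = -12*p^2 - 36*p + 4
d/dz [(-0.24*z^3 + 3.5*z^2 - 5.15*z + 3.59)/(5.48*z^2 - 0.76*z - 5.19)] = (-1.3152*z^4 + 0.364799999999995*z^3 + 29.2988*z^2 - 75.6764*z + 29.4569)/(30.0304*z^4 - 8.3296*z^3 - 56.3048*z^2 + 7.8888*z + 26.9361)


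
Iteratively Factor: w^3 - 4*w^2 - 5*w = (w - 5)*(w^2 + w) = (w - 5)*(w + 1)*(w)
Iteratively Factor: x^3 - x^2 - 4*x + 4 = (x + 2)*(x^2 - 3*x + 2) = (x - 2)*(x + 2)*(x - 1)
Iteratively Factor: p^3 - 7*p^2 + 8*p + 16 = (p - 4)*(p^2 - 3*p - 4) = (p - 4)^2*(p + 1)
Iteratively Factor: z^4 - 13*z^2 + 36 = (z - 2)*(z^3 + 2*z^2 - 9*z - 18) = (z - 2)*(z + 2)*(z^2 - 9) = (z - 3)*(z - 2)*(z + 2)*(z + 3)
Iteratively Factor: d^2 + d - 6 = (d - 2)*(d + 3)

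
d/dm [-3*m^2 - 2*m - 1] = -6*m - 2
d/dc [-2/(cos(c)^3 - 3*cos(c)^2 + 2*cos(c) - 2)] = 2*(-3*cos(c)^2 + 6*cos(c) - 2)*sin(c)/(cos(c)^3 - 3*cos(c)^2 + 2*cos(c) - 2)^2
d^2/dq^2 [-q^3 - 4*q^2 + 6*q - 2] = -6*q - 8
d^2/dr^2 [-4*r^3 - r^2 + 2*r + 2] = -24*r - 2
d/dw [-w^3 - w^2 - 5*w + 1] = -3*w^2 - 2*w - 5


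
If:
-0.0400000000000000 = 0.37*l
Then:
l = -0.11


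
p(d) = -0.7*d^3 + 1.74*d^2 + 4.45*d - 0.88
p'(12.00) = -256.19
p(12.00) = -906.52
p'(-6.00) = -92.03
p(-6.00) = 186.26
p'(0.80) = 5.89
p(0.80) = 3.44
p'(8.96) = -132.96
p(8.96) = -324.84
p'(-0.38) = 2.82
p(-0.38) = -2.28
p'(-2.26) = -14.14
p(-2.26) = 6.03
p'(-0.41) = 2.67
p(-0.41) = -2.36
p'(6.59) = -63.82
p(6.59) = -96.32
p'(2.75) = -1.86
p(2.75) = 9.96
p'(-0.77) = 0.53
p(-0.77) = -2.96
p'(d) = -2.1*d^2 + 3.48*d + 4.45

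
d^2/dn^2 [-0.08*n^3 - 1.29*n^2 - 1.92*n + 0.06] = -0.48*n - 2.58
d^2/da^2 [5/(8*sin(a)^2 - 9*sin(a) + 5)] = 5*(-256*sin(a)^4 + 216*sin(a)^3 + 463*sin(a)^2 - 477*sin(a) + 82)/(8*sin(a)^2 - 9*sin(a) + 5)^3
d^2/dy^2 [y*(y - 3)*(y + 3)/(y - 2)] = 2*(y^3 - 6*y^2 + 12*y - 18)/(y^3 - 6*y^2 + 12*y - 8)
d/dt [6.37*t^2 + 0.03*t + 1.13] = 12.74*t + 0.03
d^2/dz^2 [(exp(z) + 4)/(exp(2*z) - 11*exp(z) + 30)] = (exp(4*z) + 27*exp(3*z) - 312*exp(2*z) + 334*exp(z) + 2220)*exp(z)/(exp(6*z) - 33*exp(5*z) + 453*exp(4*z) - 3311*exp(3*z) + 13590*exp(2*z) - 29700*exp(z) + 27000)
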